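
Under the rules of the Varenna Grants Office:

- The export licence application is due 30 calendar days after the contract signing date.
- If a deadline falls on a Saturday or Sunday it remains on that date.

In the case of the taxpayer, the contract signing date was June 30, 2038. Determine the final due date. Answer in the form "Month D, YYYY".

July 30, 2038

Trigger date June 30, 2038 + 30 calendar days = July 30, 2038.
No adjustment is made for weekends or holidays, so July 30, 2038 stands.
Final deadline: July 30, 2038.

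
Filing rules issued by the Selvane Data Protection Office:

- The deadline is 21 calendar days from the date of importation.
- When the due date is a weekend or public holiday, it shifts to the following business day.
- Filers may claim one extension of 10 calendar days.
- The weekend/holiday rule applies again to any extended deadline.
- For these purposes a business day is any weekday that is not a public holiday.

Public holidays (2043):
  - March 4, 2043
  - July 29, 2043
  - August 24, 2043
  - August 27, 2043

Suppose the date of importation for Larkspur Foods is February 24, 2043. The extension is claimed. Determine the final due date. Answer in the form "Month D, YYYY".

Adding 21 calendar days to February 24, 2043 gives March 17, 2043.
Since March 17, 2043 is a Tuesday and not a holiday, the date is unchanged.
Applying the 10-calendar-day extension: March 17, 2043 + 10 days = March 27, 2043.
March 27, 2043 falls on a Friday, which is a business day, so no adjustment is needed.
Final deadline: March 27, 2043.

March 27, 2043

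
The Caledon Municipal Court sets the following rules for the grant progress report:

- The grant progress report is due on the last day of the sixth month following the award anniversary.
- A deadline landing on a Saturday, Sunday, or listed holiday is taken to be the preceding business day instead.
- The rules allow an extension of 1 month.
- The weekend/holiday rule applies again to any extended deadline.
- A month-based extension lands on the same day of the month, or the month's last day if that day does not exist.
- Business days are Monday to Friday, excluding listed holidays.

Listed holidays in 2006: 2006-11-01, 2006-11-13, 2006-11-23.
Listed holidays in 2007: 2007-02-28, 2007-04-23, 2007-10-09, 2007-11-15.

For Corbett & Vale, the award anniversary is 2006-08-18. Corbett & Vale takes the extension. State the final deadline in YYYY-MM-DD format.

2007-03-27

6 months after 2006-08-18 is February 2007; that month ends on 2007-02-28.
Because 2007-02-28 is a listed holiday, the deadline becomes 2007-02-27 (Tuesday).
Applying the 1 month extension: 1 month after 2007-02-27 is 2007-03-27.
2007-03-27 (Tuesday) is already a business day.
Final deadline: 2007-03-27.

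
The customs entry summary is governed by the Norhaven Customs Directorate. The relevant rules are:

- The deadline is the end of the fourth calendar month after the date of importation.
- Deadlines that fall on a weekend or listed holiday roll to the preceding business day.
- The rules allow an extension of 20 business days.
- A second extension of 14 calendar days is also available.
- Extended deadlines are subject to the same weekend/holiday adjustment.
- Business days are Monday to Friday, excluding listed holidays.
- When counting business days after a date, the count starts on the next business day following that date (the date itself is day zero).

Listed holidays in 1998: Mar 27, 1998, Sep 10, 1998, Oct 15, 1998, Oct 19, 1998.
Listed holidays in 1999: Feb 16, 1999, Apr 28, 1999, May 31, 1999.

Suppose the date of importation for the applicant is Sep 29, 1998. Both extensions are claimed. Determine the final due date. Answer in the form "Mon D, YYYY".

The fourth month after Sep 29, 1998 is January 1999, whose last day is Jan 31, 1999.
Jan 31, 1999 is a Sunday, so it moves to the preceding business day, Jan 29, 1999 (Friday).
Counting 20 further business days from Jan 29, 1999 reaches Mar 1, 1999.
Mar 1, 1999 (Monday) is already a business day.
Applying the 14-calendar-day extension: Mar 1, 1999 + 14 days = Mar 15, 1999.
Since Mar 15, 1999 is a Monday and not a holiday, the date is unchanged.
Deadline: Mar 15, 1999.

Mar 15, 1999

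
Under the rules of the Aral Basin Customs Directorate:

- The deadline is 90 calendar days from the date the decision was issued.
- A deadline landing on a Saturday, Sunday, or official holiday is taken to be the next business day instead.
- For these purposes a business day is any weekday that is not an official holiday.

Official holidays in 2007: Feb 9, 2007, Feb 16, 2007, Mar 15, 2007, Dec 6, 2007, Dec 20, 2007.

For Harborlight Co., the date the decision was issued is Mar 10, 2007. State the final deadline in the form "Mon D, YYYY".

90 calendar days after Mar 10, 2007 is Jun 8, 2007.
Since Jun 8, 2007 is a Friday and not a holiday, the date is unchanged.
The final due date is Jun 8, 2007.

Jun 8, 2007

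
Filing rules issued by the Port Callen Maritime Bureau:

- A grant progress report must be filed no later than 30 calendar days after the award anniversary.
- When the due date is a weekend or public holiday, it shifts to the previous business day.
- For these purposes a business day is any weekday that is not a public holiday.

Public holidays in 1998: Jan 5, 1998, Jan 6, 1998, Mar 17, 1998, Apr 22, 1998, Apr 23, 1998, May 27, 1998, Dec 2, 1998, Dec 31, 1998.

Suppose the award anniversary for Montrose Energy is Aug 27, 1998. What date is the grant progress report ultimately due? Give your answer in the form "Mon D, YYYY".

Trigger date Aug 27, 1998 + 30 calendar days = Sep 26, 1998.
Sep 26, 1998 is a Saturday, so it moves to the preceding business day, Sep 25, 1998 (Friday).
So the filing is due Sep 25, 1998.

Sep 25, 1998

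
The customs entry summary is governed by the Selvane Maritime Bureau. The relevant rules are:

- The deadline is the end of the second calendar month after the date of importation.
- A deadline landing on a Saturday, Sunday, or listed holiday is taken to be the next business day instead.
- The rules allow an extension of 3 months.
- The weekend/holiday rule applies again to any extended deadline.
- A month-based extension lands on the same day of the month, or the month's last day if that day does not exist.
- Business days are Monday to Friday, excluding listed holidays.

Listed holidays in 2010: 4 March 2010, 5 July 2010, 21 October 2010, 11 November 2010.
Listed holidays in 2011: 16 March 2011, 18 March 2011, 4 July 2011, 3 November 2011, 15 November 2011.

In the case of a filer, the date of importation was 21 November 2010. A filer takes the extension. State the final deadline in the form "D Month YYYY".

2 May 2011

2 months after 21 November 2010 is January 2011; that month ends on 31 January 2011.
Since 31 January 2011 is a Monday and not a holiday, the date is unchanged.
Applying the 3 months extension: 3 months after 31 January 2011 is 30 April 2011 (day 31 does not exist in April, so the month's last day is used).
30 April 2011 is a Saturday, so it moves to the next business day, 2 May 2011 (Monday).
So the filing is due 2 May 2011.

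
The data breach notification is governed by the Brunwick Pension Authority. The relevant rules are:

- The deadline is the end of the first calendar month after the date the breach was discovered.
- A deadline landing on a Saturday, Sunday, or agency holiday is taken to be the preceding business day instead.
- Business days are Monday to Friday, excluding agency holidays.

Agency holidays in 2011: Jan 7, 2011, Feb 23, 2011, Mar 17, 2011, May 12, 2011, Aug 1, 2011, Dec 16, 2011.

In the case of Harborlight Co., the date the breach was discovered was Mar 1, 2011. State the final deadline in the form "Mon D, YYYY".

Apr 29, 2011

The first month after Mar 1, 2011 is April 2011, whose last day is Apr 30, 2011.
Apr 30, 2011 falls on a Saturday. Rolling to the preceding business day gives Apr 29, 2011, a Friday.
The final due date is Apr 29, 2011.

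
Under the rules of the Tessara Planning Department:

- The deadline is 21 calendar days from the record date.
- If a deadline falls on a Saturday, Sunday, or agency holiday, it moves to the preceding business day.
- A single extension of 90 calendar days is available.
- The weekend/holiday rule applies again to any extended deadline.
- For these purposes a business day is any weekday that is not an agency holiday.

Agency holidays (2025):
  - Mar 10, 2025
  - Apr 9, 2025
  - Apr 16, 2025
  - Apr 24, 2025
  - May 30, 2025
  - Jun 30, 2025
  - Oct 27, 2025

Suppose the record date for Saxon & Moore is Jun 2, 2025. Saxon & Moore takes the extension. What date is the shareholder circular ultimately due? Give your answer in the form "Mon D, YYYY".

Sep 19, 2025

Trigger date Jun 2, 2025 + 21 calendar days = Jun 23, 2025.
Jun 23, 2025 falls on a Monday, which is a business day, so no adjustment is needed.
Add the 90 calendar-day extension to Jun 23, 2025: Sep 21, 2025.
Sep 21, 2025 is a Sunday; the preceding business day is Sep 19, 2025 (Friday).
So the filing is due Sep 19, 2025.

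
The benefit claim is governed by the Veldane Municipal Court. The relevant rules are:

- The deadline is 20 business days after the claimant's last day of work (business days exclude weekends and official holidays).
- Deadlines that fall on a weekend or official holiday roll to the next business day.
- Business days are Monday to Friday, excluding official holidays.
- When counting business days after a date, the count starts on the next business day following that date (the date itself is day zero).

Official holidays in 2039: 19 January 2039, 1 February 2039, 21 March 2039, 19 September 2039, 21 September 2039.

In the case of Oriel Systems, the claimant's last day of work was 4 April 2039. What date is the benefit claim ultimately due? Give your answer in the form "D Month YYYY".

2 May 2039

Counting 20 business days after 4 April 2039 (skipping weekends and listed holidays) reaches 2 May 2039.
2 May 2039 is a Monday and not a listed holiday, so it stands.
So the filing is due 2 May 2039.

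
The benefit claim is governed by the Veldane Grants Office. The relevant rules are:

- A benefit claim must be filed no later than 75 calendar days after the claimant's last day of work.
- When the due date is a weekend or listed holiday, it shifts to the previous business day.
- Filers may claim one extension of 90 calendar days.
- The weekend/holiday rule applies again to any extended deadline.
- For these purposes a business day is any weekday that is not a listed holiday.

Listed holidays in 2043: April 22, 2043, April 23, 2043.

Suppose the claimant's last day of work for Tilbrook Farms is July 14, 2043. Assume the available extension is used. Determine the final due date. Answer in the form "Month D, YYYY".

December 24, 2043

75 calendar days after July 14, 2043 is September 27, 2043.
Because September 27, 2043 is a Sunday, the deadline becomes September 25, 2043 (Friday).
The 90-calendar-day extension moves the deadline from September 25, 2043 to December 24, 2043.
December 24, 2043 (Thursday) is already a business day.
Deadline: December 24, 2043.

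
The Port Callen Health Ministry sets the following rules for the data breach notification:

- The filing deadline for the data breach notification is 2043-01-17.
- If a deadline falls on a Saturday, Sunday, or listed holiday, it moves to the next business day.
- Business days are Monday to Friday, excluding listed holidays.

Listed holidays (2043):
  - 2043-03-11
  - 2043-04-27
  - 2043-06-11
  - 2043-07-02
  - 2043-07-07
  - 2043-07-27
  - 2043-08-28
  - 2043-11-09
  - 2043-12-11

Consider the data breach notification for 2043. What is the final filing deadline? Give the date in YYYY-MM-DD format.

2043-01-19

The statutory due date is 2043-01-17.
Because 2043-01-17 is a Saturday, the deadline becomes 2043-01-19 (Monday).
Final deadline: 2043-01-19.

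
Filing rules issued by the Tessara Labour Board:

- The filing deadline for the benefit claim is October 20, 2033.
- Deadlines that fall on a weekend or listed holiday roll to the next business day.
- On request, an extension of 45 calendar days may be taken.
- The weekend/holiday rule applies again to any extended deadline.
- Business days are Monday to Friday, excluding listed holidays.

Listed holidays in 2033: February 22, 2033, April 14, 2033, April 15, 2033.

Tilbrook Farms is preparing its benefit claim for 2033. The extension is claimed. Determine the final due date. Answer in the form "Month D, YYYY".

The statutory due date is October 20, 2033.
October 20, 2033 falls on a Thursday, which is a business day, so no adjustment is needed.
With the 45-day extension, October 20, 2033 becomes December 4, 2033.
December 4, 2033 falls on a Sunday. Rolling to the next business day gives December 5, 2033, a Monday.
So the filing is due December 5, 2033.

December 5, 2033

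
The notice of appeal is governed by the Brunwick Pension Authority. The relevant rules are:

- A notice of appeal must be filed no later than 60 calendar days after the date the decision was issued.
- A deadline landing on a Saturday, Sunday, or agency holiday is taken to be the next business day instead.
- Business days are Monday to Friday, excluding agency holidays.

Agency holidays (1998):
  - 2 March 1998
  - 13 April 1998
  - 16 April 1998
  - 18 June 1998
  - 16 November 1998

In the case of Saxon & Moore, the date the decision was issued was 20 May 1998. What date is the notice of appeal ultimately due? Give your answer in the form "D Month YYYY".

60 calendar days after 20 May 1998 is 19 July 1998.
19 July 1998 is a Sunday, so it moves to the next business day, 20 July 1998 (Monday).
So the filing is due 20 July 1998.

20 July 1998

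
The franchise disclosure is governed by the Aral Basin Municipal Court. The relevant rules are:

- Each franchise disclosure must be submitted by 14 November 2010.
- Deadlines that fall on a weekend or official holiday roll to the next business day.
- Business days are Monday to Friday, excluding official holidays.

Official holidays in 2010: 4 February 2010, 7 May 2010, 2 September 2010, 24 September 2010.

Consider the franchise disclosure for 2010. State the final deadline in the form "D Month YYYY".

Start from the fixed due date, 14 November 2010.
Because 14 November 2010 is a Sunday, the deadline becomes 15 November 2010 (Monday).
So the filing is due 15 November 2010.

15 November 2010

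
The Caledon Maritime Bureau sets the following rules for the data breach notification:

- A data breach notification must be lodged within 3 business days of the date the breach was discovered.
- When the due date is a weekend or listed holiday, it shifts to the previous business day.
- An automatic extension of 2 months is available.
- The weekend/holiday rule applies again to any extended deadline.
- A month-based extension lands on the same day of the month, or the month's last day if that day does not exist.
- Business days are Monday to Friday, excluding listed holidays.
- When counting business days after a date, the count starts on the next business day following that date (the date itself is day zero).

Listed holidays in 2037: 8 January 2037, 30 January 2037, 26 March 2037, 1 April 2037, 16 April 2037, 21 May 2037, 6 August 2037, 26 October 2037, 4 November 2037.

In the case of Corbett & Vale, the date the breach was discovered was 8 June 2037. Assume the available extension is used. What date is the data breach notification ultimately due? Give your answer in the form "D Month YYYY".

11 August 2037

Starting the day after 8 June 2037 and counting 3 business days lands on 11 June 2037.
11 June 2037 is a Thursday and not a listed holiday, so it stands.
Add 2 months to 11 June 2037: 11 August 2037.
11 August 2037 falls on a Tuesday, which is a business day, so no adjustment is needed.
So the filing is due 11 August 2037.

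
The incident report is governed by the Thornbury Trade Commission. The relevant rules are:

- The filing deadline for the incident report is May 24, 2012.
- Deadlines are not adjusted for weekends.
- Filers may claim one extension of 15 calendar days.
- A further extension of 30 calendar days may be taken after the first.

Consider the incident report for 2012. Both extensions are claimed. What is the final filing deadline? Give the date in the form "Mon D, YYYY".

The stated deadline is May 24, 2012.
May 24, 2012 falls on a Thursday. The rules make no weekend/holiday allowance, so it remains May 24, 2012.
With the 15-day extension, May 24, 2012 becomes Jun 8, 2012.
Jun 8, 2012 is a Friday; no weekend or holiday adjustment applies.
The 30-calendar-day extension moves the deadline from Jun 8, 2012 to Jul 8, 2012.
Jul 8, 2012 is a Sunday; no weekend or holiday adjustment applies.
The final due date is Jul 8, 2012.

Jul 8, 2012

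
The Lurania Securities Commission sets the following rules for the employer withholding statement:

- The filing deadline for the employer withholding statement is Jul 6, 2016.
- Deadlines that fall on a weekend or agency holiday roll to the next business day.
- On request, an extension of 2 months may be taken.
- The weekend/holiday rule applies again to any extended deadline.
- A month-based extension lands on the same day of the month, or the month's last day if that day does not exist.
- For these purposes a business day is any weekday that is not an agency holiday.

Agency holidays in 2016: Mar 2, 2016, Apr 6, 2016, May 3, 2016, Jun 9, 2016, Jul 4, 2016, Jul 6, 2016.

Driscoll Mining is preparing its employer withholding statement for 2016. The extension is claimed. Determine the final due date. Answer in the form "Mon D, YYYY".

Start from the fixed due date, Jul 6, 2016.
Jul 6, 2016 is a listed holiday; the next business day is Jul 7, 2016 (Thursday).
The 2 months extension carries Jul 7, 2016 to Sep 7, 2016.
Sep 7, 2016 (Wednesday) is already a business day.
So the filing is due Sep 7, 2016.

Sep 7, 2016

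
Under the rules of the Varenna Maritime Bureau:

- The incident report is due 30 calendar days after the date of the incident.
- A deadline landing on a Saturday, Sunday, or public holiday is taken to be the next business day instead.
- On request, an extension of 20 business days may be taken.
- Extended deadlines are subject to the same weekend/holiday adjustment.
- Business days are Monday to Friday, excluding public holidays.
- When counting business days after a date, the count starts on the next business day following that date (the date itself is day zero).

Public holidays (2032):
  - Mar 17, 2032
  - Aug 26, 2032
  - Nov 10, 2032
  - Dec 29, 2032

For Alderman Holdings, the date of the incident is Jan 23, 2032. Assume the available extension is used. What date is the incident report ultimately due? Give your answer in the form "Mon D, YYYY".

Adding 30 calendar days to Jan 23, 2032 gives Feb 22, 2032.
Feb 22, 2032 falls on a Sunday. Rolling to the next business day gives Feb 23, 2032, a Monday.
The 20-business-day extension runs from Feb 23, 2032 to Mar 23, 2032.
Mar 23, 2032 is a Tuesday and not a listed holiday, so it stands.
The final due date is Mar 23, 2032.

Mar 23, 2032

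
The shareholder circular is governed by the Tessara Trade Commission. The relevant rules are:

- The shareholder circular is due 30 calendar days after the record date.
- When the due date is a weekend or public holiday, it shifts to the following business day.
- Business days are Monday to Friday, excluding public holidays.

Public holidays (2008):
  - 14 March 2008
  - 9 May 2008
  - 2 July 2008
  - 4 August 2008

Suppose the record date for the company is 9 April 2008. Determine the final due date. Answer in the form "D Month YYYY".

30 calendar days after 9 April 2008 is 9 May 2008.
Because 9 May 2008 is a listed holiday, the deadline becomes 12 May 2008 (Monday).
The final due date is 12 May 2008.

12 May 2008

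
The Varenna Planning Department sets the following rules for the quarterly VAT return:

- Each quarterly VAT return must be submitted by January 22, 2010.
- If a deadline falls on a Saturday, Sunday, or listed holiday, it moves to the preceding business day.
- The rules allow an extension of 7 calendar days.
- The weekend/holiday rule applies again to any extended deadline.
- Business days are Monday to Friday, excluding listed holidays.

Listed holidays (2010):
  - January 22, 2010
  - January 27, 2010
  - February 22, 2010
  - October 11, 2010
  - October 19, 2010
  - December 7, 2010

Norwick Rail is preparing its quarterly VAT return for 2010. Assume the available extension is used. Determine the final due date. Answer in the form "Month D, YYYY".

January 28, 2010

The statutory due date is January 22, 2010.
January 22, 2010 falls on a listed holiday. Rolling to the preceding business day gives January 21, 2010, a Thursday.
Add the 7 calendar-day extension to January 21, 2010: January 28, 2010.
January 28, 2010 falls on a Thursday, which is a business day, so no adjustment is needed.
The final due date is January 28, 2010.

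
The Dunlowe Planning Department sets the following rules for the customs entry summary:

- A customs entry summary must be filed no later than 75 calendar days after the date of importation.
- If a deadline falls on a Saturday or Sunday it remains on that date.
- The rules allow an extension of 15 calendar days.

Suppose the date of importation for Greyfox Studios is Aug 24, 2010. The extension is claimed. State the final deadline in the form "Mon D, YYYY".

Nov 22, 2010

Adding 75 calendar days to Aug 24, 2010 gives Nov 7, 2010.
Nov 7, 2010 is a Sunday; no weekend or holiday adjustment applies.
Add the 15 calendar-day extension to Nov 7, 2010: Nov 22, 2010.
Nov 22, 2010 is a Monday; no weekend or holiday adjustment applies.
Final deadline: Nov 22, 2010.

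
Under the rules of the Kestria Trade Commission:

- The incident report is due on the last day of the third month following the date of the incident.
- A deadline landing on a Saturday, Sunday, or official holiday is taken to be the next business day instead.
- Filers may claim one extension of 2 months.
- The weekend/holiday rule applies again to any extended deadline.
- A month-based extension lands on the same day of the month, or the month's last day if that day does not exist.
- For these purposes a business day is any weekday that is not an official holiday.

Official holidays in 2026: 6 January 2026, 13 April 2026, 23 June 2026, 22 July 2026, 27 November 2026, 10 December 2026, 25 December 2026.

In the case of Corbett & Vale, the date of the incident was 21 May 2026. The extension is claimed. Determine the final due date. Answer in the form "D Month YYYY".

3 months after 21 May 2026 is August 2026; that month ends on 31 August 2026.
Since 31 August 2026 is a Monday and not a holiday, the date is unchanged.
The 2 months extension carries 31 August 2026 to 31 October 2026.
31 October 2026 is a Saturday, so it moves to the next business day, 2 November 2026 (Monday).
Final deadline: 2 November 2026.

2 November 2026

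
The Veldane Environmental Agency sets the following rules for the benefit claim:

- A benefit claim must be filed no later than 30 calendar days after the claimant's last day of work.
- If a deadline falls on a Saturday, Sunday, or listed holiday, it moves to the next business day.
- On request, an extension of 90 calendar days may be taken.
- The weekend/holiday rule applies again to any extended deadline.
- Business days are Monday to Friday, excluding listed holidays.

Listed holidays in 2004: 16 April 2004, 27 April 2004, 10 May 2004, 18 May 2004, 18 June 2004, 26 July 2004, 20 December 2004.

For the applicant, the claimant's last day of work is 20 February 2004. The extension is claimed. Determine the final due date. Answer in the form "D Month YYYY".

21 June 2004

30 calendar days after 20 February 2004 is 21 March 2004.
21 March 2004 falls on a Sunday. Rolling to the next business day gives 22 March 2004, a Monday.
With the 90-day extension, 22 March 2004 becomes 20 June 2004.
20 June 2004 is a Sunday; the next business day is 21 June 2004 (Monday).
Deadline: 21 June 2004.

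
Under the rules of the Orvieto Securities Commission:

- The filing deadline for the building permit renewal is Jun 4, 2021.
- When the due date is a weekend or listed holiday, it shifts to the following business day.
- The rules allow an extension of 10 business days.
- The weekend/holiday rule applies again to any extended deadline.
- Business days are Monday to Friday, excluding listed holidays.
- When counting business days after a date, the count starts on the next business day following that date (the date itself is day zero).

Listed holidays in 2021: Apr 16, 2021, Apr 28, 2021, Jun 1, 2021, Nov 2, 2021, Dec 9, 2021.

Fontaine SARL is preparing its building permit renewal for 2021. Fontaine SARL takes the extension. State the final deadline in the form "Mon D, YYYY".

Jun 18, 2021

The statutory due date is Jun 4, 2021.
Since Jun 4, 2021 is a Friday and not a holiday, the date is unchanged.
The 10-business-day extension runs from Jun 4, 2021 to Jun 18, 2021.
Since Jun 18, 2021 is a Friday and not a holiday, the date is unchanged.
So the filing is due Jun 18, 2021.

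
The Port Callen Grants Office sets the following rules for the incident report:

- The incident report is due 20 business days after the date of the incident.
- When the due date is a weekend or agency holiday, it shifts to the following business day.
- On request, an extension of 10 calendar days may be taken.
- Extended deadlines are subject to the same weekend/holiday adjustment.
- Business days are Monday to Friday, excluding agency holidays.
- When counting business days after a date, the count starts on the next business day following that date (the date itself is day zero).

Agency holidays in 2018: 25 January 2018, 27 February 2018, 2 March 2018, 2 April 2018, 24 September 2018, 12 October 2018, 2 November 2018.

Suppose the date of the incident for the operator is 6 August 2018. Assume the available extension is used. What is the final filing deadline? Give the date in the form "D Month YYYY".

13 September 2018

Counting 20 business days after 6 August 2018 (skipping weekends and listed holidays) reaches 3 September 2018.
3 September 2018 falls on a Monday, which is a business day, so no adjustment is needed.
Applying the 10-calendar-day extension: 3 September 2018 + 10 days = 13 September 2018.
13 September 2018 (Thursday) is already a business day.
Deadline: 13 September 2018.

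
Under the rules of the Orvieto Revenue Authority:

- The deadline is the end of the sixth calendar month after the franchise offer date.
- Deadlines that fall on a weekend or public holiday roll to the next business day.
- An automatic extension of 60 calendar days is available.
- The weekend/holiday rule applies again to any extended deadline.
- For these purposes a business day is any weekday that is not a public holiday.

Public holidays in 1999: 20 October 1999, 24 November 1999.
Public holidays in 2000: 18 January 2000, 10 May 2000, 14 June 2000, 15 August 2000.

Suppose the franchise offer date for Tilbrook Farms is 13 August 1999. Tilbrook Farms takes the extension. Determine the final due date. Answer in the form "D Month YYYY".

1 May 2000

The sixth month after 13 August 1999 is February 2000, whose last day is 29 February 2000.
Since 29 February 2000 is a Tuesday and not a holiday, the date is unchanged.
The 60-calendar-day extension moves the deadline from 29 February 2000 to 29 April 2000.
Because 29 April 2000 is a Saturday, the deadline becomes 1 May 2000 (Monday).
The final due date is 1 May 2000.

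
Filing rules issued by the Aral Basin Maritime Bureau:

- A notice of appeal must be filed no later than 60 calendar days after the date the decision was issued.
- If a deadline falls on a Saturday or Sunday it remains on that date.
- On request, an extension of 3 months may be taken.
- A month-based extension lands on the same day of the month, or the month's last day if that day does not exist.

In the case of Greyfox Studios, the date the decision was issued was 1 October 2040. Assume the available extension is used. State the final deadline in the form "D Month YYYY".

28 February 2041

Adding 60 calendar days to 1 October 2040 gives 30 November 2040.
30 November 2040 falls on a Friday. The rules make no weekend/holiday allowance, so it remains 30 November 2040.
Add 3 months to 30 November 2040: 28 February 2041 (day 30 does not exist in February, so the month's last day is used).
No adjustment is made for weekends or holidays, so 28 February 2041 stands.
Final deadline: 28 February 2041.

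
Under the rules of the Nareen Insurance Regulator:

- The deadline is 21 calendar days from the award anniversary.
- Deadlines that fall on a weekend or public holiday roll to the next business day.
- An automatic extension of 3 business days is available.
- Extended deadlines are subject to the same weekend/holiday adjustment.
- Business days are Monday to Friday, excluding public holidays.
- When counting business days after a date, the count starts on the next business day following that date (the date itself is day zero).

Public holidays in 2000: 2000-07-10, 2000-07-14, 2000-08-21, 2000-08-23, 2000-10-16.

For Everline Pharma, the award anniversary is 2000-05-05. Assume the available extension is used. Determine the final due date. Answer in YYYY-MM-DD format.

2000-05-31

Adding 21 calendar days to 2000-05-05 gives 2000-05-26.
2000-05-26 is a Friday and not a listed holiday, so it stands.
The 3-business-day extension runs from 2000-05-26 to 2000-05-31.
Since 2000-05-31 is a Wednesday and not a holiday, the date is unchanged.
The final due date is 2000-05-31.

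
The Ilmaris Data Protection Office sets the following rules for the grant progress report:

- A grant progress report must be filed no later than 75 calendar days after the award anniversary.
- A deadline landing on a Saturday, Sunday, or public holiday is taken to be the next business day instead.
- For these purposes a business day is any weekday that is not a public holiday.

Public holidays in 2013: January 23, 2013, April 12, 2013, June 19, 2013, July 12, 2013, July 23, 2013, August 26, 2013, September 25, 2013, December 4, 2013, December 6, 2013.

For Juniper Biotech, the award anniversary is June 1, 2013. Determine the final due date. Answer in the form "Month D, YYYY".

August 15, 2013

Trigger date June 1, 2013 + 75 calendar days = August 15, 2013.
August 15, 2013 is a Thursday and not a listed holiday, so it stands.
Final deadline: August 15, 2013.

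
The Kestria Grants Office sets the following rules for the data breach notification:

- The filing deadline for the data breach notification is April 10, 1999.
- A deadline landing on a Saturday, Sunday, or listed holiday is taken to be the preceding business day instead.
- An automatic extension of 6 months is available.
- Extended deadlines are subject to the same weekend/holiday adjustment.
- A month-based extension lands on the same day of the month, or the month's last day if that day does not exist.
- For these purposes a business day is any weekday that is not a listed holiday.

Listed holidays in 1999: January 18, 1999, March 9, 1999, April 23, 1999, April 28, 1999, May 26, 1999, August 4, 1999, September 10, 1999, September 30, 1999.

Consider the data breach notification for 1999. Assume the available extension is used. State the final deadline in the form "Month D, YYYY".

The statutory due date is April 10, 1999.
Because April 10, 1999 is a Saturday, the deadline becomes April 9, 1999 (Friday).
The 6 months extension carries April 9, 1999 to October 9, 1999.
October 9, 1999 falls on a Saturday. Rolling to the preceding business day gives October 8, 1999, a Friday.
Final deadline: October 8, 1999.

October 8, 1999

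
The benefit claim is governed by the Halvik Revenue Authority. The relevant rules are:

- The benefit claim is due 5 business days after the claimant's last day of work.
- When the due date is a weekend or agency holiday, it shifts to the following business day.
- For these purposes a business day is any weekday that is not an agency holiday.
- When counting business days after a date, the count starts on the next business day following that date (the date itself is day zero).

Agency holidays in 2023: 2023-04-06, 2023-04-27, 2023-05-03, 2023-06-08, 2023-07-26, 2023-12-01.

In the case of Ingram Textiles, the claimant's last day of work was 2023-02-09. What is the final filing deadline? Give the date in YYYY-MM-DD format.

Counting 5 business days after 2023-02-09 (skipping weekends and listed holidays) reaches 2023-02-16.
Since 2023-02-16 is a Thursday and not a holiday, the date is unchanged.
The final due date is 2023-02-16.

2023-02-16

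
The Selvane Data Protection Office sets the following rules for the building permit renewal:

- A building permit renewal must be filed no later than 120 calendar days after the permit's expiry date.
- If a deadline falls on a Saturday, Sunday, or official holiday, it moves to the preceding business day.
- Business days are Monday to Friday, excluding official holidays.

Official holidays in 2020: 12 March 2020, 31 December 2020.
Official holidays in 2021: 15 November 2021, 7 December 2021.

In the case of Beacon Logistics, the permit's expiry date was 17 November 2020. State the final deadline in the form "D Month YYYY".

17 March 2021

Adding 120 calendar days to 17 November 2020 gives 17 March 2021.
17 March 2021 is a Wednesday and not a listed holiday, so it stands.
So the filing is due 17 March 2021.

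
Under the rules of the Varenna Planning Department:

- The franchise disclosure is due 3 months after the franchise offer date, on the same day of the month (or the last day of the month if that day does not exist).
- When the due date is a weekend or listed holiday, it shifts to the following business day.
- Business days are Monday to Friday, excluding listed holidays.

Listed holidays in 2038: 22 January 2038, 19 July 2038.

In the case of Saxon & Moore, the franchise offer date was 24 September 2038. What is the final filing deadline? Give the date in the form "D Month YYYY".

24 December 2038

Moving 3 months forward from 24 September 2038 on the corresponding day gives 24 December 2038.
Since 24 December 2038 is a Friday and not a holiday, the date is unchanged.
Final deadline: 24 December 2038.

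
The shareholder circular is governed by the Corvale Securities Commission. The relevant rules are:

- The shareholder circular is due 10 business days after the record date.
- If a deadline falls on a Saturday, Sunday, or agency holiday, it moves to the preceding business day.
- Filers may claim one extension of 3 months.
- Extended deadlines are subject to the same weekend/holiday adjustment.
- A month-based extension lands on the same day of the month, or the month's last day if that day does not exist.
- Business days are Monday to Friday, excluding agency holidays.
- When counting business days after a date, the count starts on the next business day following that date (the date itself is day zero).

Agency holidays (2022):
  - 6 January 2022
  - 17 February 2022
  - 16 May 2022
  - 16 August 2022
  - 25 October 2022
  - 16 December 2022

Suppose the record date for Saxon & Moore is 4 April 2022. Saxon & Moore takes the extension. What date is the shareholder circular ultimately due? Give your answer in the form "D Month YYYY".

18 July 2022

Starting the day after 4 April 2022 and counting 10 business days lands on 18 April 2022.
18 April 2022 (Monday) is already a business day.
Applying the 3 months extension: 3 months after 18 April 2022 is 18 July 2022.
18 July 2022 is a Monday and not a listed holiday, so it stands.
Final deadline: 18 July 2022.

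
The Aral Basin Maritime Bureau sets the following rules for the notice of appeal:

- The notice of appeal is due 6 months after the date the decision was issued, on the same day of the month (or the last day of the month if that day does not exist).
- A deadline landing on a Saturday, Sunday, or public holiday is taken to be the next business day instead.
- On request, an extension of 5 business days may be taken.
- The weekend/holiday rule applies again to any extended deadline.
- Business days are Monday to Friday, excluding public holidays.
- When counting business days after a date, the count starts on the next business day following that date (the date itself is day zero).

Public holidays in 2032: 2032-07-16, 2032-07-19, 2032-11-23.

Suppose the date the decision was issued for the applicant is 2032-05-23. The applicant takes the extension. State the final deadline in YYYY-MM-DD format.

Moving 6 months forward from 2032-05-23 on the corresponding day gives 2032-11-23.
2032-11-23 is a listed holiday; the next business day is 2032-11-24 (Wednesday).
The 5-business-day extension runs from 2032-11-24 to 2032-12-01.
2032-12-01 is a Wednesday and not a listed holiday, so it stands.
Final deadline: 2032-12-01.

2032-12-01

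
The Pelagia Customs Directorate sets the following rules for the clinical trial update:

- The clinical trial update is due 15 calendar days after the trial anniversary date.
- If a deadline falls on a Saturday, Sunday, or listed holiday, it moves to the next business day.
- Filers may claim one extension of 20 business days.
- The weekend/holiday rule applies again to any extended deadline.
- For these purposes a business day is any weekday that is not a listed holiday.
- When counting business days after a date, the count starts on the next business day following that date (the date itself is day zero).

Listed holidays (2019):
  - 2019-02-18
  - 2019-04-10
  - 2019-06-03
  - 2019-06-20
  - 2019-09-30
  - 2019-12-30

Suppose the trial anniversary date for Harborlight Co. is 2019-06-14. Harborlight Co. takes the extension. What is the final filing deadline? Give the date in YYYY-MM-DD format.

2019-07-29

15 calendar days after 2019-06-14 is 2019-06-29.
2019-06-29 is a Saturday, so it moves to the next business day, 2019-07-01 (Monday).
The 20-business-day extension runs from 2019-07-01 to 2019-07-29.
Since 2019-07-29 is a Monday and not a holiday, the date is unchanged.
So the filing is due 2019-07-29.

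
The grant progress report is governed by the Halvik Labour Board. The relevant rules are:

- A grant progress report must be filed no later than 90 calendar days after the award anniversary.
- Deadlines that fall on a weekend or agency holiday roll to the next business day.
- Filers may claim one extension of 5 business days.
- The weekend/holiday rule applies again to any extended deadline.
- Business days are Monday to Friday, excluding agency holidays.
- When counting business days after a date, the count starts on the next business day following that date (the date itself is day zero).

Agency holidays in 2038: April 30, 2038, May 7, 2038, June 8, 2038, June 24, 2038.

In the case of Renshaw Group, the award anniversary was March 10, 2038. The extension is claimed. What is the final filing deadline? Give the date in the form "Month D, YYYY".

June 16, 2038

From March 10, 2038, 90 calendar days later is June 8, 2038.
June 8, 2038 is a listed holiday, so it moves to the next business day, June 9, 2038 (Wednesday).
Applying the 5-business-day extension: 5 business days after June 9, 2038 is June 16, 2038.
Since June 16, 2038 is a Wednesday and not a holiday, the date is unchanged.
So the filing is due June 16, 2038.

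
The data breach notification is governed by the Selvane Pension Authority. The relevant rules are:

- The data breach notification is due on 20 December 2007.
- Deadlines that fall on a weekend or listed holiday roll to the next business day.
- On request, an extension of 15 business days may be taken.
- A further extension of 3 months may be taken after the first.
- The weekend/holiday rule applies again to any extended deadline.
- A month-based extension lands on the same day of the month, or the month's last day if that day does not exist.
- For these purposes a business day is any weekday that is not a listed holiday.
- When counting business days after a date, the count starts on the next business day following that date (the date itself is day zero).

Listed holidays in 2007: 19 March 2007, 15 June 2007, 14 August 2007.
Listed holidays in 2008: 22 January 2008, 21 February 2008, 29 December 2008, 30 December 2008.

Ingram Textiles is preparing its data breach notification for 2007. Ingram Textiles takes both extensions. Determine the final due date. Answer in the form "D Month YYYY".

10 April 2008

The statutory due date is 20 December 2007.
20 December 2007 falls on a Thursday, which is a business day, so no adjustment is needed.
Applying the 15-business-day extension: 15 business days after 20 December 2007 is 10 January 2008.
10 January 2008 falls on a Thursday, which is a business day, so no adjustment is needed.
The 3 months extension carries 10 January 2008 to 10 April 2008.
10 April 2008 (Thursday) is already a business day.
So the filing is due 10 April 2008.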